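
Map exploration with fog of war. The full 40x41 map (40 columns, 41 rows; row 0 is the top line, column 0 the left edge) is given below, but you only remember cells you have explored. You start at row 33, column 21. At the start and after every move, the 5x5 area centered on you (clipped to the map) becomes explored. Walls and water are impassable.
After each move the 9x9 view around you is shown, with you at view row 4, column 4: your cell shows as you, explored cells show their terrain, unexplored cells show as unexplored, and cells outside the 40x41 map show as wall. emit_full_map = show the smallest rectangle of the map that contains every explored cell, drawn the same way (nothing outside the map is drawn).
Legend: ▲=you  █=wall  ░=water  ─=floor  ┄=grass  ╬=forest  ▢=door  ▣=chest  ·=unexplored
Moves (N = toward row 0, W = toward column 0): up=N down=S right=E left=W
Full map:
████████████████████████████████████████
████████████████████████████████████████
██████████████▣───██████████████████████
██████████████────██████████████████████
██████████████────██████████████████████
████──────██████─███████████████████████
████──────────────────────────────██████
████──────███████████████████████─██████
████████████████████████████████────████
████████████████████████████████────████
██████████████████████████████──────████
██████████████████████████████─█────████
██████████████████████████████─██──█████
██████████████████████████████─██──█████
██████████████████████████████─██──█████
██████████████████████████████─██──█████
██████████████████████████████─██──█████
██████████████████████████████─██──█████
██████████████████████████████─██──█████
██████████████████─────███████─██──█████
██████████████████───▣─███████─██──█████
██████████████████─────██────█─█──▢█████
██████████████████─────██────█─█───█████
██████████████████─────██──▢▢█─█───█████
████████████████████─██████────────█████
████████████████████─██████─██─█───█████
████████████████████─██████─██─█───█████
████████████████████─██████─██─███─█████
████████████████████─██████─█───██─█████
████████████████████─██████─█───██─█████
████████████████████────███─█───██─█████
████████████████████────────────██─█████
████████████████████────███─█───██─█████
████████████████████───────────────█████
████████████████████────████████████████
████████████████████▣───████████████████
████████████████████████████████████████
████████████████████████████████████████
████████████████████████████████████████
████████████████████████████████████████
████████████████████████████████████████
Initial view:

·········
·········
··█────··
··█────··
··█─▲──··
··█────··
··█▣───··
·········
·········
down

·········
··█────··
··█────··
··█────··
··█─▲──··
··█▣───··
··█████··
·········
·········

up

·········
·········
··█────··
··█────··
··█─▲──··
··█────··
··█▣───··
··█████··
·········

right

·········
·········
·█─────··
·█────█··
·█──▲──··
·█────█··
·█▣───█··
·█████···
·········

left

·········
·········
··█─────·
··█────█·
··█─▲───·
··█────█·
··█▣───█·
··█████··
·········

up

·········
·········
··█────··
··█─────·
··█─▲──█·
··█─────·
··█────█·
··█▣───█·
··█████··

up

·········
·········
··█─███··
··█────··
··█─▲───·
··█────█·
··█─────·
··█────█·
··█▣───█·

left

·········
·········
··██─███·
··██────·
··██▲────
··██────█
··██─────
···█────█
···█▣───█

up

·········
·········
··██─██··
··██─███·
··██▲───·
··██─────
··██────█
··██─────
···█────█

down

·········
··██─██··
··██─███·
··██────·
··██▲────
··██────█
··██─────
···█────█
···█▣───█

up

·········
·········
··██─██··
··██─███·
··██▲───·
··██─────
··██────█
··██─────
···█────█

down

·········
··██─██··
··██─███·
··██────·
··██▲────
··██────█
··██─────
···█────█
···█▣───█

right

·········
·██─██···
·██─███··
·██────··
·██─▲───·
·██────█·
·██─────·
··█────█·
··█▣───█·

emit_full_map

██─██··
██─███·
██────·
██─▲───
██────█
██─────
·█────█
·█▣───█
·█████·

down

·██─██···
·██─███··
·██────··
·██─────·
·██─▲──█·
·██─────·
··█────█·
··█▣───█·
··█████··

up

·········
·██─██···
·██─███··
·██────··
·██─▲───·
·██────█·
·██─────·
··█────█·
··█▣───█·

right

·········
██─██····
██─████··
██────█··
██──▲──··
██────█··
██─────··
·█────█··
·█▣───█··

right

·········
█─██·····
█─█████··
█────██··
█───▲──··
█────██··
█──────··
█────█···
█▣───█···

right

·········
─██······
─██████··
────███··
────▲──··
────███··
───────··
────█····
▣───█····

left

·········
█─██·····
█─██████·
█────███·
█───▲───·
█────███·
█───────·
█────█···
█▣───█···

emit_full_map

██─██····
██─██████
██────███
██───▲───
██────███
██───────
·█────█··
·█▣───█··
·█████···

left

·········
██─██····
██─██████
██────███
██──▲────
██────███
██───────
·█────█··
·█▣───█··

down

██─██····
██─██████
██────███
██───────
██──▲─███
██───────
·█────█··
·█▣───█··
·█████···

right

█─██·····
█─██████·
█────███·
█───────·
█───▲███·
█───────·
█────██··
█▣───█···
█████····

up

·········
█─██·····
█─██████·
█────███·
█───▲───·
█────███·
█───────·
█────██··
█▣───█···

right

·········
─██······
─██████··
────███··
────▲──··
────███··
───────··
────██···
▣───█····

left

·········
█─██·····
█─██████·
█────███·
█───▲───·
█────███·
█───────·
█────██··
█▣───█···

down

█─██·····
█─██████·
█────███·
█───────·
█───▲███·
█───────·
█────██··
█▣───█···
█████····


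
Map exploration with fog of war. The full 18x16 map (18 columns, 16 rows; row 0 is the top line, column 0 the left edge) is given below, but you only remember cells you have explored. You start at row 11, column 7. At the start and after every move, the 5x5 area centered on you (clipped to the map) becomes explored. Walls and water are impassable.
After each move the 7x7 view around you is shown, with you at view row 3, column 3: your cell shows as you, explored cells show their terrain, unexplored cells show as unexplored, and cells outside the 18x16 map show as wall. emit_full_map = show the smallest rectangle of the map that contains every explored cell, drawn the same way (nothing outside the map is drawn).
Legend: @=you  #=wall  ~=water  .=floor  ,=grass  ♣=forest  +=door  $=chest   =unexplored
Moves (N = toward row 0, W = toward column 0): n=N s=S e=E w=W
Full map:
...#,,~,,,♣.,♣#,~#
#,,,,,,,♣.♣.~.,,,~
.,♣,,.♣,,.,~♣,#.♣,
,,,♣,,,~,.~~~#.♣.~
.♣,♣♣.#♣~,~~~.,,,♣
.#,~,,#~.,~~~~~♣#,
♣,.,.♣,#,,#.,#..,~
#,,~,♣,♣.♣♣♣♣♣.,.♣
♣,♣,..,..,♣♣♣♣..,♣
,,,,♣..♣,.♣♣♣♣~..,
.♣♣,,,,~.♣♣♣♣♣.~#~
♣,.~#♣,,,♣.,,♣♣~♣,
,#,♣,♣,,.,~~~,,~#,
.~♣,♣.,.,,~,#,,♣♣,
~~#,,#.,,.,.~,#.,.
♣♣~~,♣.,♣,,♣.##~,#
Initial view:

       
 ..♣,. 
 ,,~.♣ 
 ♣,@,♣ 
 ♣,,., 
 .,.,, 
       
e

       
..♣,.♣ 
,,~.♣♣ 
♣,,@♣. 
♣,,.,~ 
.,.,,~ 
       

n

       
 ,..,♣ 
..♣,.♣ 
,,~@♣♣ 
♣,,,♣. 
♣,,.,~ 
.,.,,~ 

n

       
 ,♣.♣♣ 
 ,..,♣ 
..♣@.♣ 
,,~.♣♣ 
♣,,,♣. 
♣,,.,~ 

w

       
 ♣,♣.♣♣
 .,..,♣
 ..@,.♣
 ,,~.♣♣
 ♣,,,♣.
 ♣,,.,~

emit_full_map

♣,♣.♣♣
.,..,♣
..@,.♣
,,~.♣♣
♣,,,♣.
♣,,.,~
.,.,,~

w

       
 ,♣,♣.♣
 ..,..,
 ♣.@♣,.
 ,,,~.♣
 #♣,,,♣
  ♣,,.,

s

 ,♣,♣.♣
 ..,..,
 ♣..♣,.
 ,,@~.♣
 #♣,,,♣
 ,♣,,.,
  .,.,,

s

 ..,..,
 ♣..♣,.
 ,,,~.♣
 #♣@,,♣
 ,♣,,.,
 ♣.,.,,
       

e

..,..,♣
♣..♣,.♣
,,,~.♣♣
#♣,@,♣.
,♣,,.,~
♣.,.,,~
       

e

.,..,♣ 
..♣,.♣ 
,,~.♣♣ 
♣,,@♣. 
♣,,.,~ 
.,.,,~ 
       

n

♣,♣.♣♣ 
.,..,♣ 
..♣,.♣ 
,,~@♣♣ 
♣,,,♣. 
♣,,.,~ 
.,.,,~ 

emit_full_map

,♣,♣.♣♣
..,..,♣
♣..♣,.♣
,,,~@♣♣
#♣,,,♣.
,♣,,.,~
♣.,.,,~


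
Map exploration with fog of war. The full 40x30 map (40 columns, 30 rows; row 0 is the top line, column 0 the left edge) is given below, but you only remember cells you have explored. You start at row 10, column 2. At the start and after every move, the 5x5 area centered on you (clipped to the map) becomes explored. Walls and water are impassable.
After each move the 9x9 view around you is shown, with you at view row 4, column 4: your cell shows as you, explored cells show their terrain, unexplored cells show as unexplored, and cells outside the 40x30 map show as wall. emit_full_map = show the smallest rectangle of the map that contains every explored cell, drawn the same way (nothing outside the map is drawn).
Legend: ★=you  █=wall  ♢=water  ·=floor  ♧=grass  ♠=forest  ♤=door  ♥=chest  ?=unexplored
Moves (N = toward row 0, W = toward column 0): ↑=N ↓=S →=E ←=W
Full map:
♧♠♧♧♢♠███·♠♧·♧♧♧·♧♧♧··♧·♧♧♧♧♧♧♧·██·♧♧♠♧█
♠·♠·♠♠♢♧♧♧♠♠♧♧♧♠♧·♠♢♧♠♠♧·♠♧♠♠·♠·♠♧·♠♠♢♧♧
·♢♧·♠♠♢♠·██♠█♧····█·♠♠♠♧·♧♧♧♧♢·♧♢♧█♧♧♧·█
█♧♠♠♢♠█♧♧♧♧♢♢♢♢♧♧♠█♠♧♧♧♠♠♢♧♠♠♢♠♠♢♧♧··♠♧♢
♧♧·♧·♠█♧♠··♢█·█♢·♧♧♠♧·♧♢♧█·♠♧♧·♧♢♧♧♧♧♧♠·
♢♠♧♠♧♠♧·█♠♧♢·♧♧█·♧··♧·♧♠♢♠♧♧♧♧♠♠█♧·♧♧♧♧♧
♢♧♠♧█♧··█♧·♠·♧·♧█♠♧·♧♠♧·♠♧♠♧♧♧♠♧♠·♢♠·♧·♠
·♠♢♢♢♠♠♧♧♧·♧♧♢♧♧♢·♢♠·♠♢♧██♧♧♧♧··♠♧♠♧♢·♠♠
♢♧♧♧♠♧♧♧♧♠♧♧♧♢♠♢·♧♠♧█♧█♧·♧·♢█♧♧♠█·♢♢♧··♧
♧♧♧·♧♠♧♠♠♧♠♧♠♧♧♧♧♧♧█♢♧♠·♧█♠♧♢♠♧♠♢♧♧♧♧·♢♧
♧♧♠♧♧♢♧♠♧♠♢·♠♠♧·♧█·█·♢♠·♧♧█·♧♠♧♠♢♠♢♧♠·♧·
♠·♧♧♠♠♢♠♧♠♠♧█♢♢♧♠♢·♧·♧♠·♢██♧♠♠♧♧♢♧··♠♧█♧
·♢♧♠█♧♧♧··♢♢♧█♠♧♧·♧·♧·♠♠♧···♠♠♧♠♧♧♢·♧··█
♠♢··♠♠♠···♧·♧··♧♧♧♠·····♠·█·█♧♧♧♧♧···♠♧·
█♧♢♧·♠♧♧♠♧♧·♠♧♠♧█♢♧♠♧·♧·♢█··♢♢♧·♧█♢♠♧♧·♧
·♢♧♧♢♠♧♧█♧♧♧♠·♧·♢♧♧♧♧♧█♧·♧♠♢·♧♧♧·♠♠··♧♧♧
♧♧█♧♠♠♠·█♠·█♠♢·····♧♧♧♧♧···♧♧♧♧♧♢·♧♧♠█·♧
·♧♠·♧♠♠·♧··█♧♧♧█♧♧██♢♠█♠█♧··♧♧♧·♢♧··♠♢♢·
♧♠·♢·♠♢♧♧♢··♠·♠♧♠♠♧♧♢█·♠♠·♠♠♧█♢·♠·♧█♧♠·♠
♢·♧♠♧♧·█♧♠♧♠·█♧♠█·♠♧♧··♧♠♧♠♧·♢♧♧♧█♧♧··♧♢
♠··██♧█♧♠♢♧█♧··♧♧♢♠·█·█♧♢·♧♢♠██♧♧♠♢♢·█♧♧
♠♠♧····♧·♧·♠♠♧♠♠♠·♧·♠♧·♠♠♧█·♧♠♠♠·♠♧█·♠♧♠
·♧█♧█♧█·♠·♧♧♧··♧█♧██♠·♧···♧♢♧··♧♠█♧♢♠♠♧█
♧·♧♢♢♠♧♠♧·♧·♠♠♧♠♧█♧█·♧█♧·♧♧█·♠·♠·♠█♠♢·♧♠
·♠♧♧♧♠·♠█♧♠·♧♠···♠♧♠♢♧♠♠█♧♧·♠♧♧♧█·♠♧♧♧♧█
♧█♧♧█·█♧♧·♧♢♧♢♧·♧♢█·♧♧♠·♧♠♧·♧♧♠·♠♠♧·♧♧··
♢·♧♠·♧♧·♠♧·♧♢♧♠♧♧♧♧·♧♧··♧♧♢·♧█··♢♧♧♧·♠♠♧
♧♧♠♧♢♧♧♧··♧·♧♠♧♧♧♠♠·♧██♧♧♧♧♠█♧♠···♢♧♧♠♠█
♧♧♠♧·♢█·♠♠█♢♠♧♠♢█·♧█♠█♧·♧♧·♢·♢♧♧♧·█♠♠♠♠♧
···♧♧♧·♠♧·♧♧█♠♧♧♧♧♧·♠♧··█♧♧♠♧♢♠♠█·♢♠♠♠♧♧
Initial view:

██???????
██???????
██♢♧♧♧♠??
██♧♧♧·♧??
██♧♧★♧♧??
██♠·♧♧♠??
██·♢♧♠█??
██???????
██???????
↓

██???????
██♢♧♧♧♠??
██♧♧♧·♧??
██♧♧♠♧♧??
██♠·★♧♠??
██·♢♧♠█??
██♠♢··♠??
██???????
██???????

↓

██♢♧♧♧♠??
██♧♧♧·♧??
██♧♧♠♧♧??
██♠·♧♧♠??
██·♢★♠█??
██♠♢··♠??
███♧♢♧·??
██???????
██???????

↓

██♧♧♧·♧??
██♧♧♠♧♧??
██♠·♧♧♠??
██·♢♧♠█??
██♠♢★·♠??
███♧♢♧·??
██·♢♧♧♢??
██???????
██???????

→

█♧♧♧·♧???
█♧♧♠♧♧???
█♠·♧♧♠♠??
█·♢♧♠█♧??
█♠♢·★♠♠??
██♧♢♧·♠??
█·♢♧♧♢♠??
█????????
█????????

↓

█♧♧♠♧♧???
█♠·♧♧♠♠??
█·♢♧♠█♧??
█♠♢··♠♠??
██♧♢★·♠??
█·♢♧♧♢♠??
█?♧█♧♠♠??
█????????
█????????

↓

█♠·♧♧♠♠??
█·♢♧♠█♧??
█♠♢··♠♠??
██♧♢♧·♠??
█·♢♧★♢♠??
█?♧█♧♠♠??
█?♧♠·♧♠??
█????????
█????????

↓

█·♢♧♠█♧??
█♠♢··♠♠??
██♧♢♧·♠??
█·♢♧♧♢♠??
█?♧█★♠♠??
█?♧♠·♧♠??
█?♠·♢·♠??
█????????
█????????

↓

█♠♢··♠♠??
██♧♢♧·♠??
█·♢♧♧♢♠??
█?♧█♧♠♠??
█?♧♠★♧♠??
█?♠·♢·♠??
█?·♧♠♧♧??
█????????
█????????

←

██♠♢··♠♠?
███♧♢♧·♠?
██·♢♧♧♢♠?
██♧♧█♧♠♠?
██·♧★·♧♠?
██♧♠·♢·♠?
██♢·♧♠♧♧?
██???????
██???????

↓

███♧♢♧·♠?
██·♢♧♧♢♠?
██♧♧█♧♠♠?
██·♧♠·♧♠?
██♧♠★♢·♠?
██♢·♧♠♧♧?
██♠··██??
██???????
██???????

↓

██·♢♧♧♢♠?
██♧♧█♧♠♠?
██·♧♠·♧♠?
██♧♠·♢·♠?
██♢·★♠♧♧?
██♠··██??
██♠♠♧··??
██???????
██???????

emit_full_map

♢♧♧♧♠?
♧♧♧·♧?
♧♧♠♧♧?
♠·♧♧♠♠
·♢♧♠█♧
♠♢··♠♠
█♧♢♧·♠
·♢♧♧♢♠
♧♧█♧♠♠
·♧♠·♧♠
♧♠·♢·♠
♢·★♠♧♧
♠··██?
♠♠♧··?

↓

██♧♧█♧♠♠?
██·♧♠·♧♠?
██♧♠·♢·♠?
██♢·♧♠♧♧?
██♠·★██??
██♠♠♧··??
██·♧█♧█??
██???????
██???????

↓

██·♧♠·♧♠?
██♧♠·♢·♠?
██♢·♧♠♧♧?
██♠··██??
██♠♠★··??
██·♧█♧█??
██♧·♧♢♢??
██???????
██???????

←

███·♧♠·♧♠
███♧♠·♢·♠
███♢·♧♠♧♧
███♠··██?
███♠★♧··?
███·♧█♧█?
███♧·♧♢♢?
███??????
███??????

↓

███♧♠·♢·♠
███♢·♧♠♧♧
███♠··██?
███♠♠♧··?
███·★█♧█?
███♧·♧♢♢?
███·♠♧♧??
███??????
███??????

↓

███♢·♧♠♧♧
███♠··██?
███♠♠♧··?
███·♧█♧█?
███♧★♧♢♢?
███·♠♧♧??
███♧█♧♧??
███??????
███??????

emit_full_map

♢♧♧♧♠?
♧♧♧·♧?
♧♧♠♧♧?
♠·♧♧♠♠
·♢♧♠█♧
♠♢··♠♠
█♧♢♧·♠
·♢♧♧♢♠
♧♧█♧♠♠
·♧♠·♧♠
♧♠·♢·♠
♢·♧♠♧♧
♠··██?
♠♠♧··?
·♧█♧█?
♧★♧♢♢?
·♠♧♧??
♧█♧♧??

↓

███♠··██?
███♠♠♧··?
███·♧█♧█?
███♧·♧♢♢?
███·★♧♧??
███♧█♧♧??
███♢·♧♠??
███??????
███??????

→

██♠··██??
██♠♠♧··??
██·♧█♧█??
██♧·♧♢♢??
██·♠★♧♧??
██♧█♧♧█??
██♢·♧♠·??
██???????
██???????

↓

██♠♠♧··??
██·♧█♧█??
██♧·♧♢♢??
██·♠♧♧♧??
██♧█★♧█??
██♢·♧♠·??
██♧♧♠♧♢??
██???????
██???????

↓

██·♧█♧█??
██♧·♧♢♢??
██·♠♧♧♧??
██♧█♧♧█??
██♢·★♠·??
██♧♧♠♧♢??
██♧♧♠♧·??
██???????
█████████

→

█·♧█♧█???
█♧·♧♢♢???
█·♠♧♧♧♠??
█♧█♧♧█·??
█♢·♧★·♧??
█♧♧♠♧♢♧??
█♧♧♠♧·♢??
█????????
█████████

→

·♧█♧█????
♧·♧♢♢????
·♠♧♧♧♠·??
♧█♧♧█·█??
♢·♧♠★♧♧??
♧♧♠♧♢♧♧??
♧♧♠♧·♢█??
?????????
█████████

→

♧█♧█?????
·♧♢♢?????
♠♧♧♧♠·♠??
█♧♧█·█♧??
·♧♠·★♧·??
♧♠♧♢♧♧♧??
♧♠♧·♢█·??
?????????
█████████

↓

·♧♢♢?????
♠♧♧♧♠·♠??
█♧♧█·█♧??
·♧♠·♧♧·??
♧♠♧♢★♧♧??
♧♠♧·♢█·??
??♧♧♧·♠??
█████████
█████████

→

♧♢♢??????
♧♧♧♠·♠???
♧♧█·█♧♧??
♧♠·♧♧·♠??
♠♧♢♧★♧·??
♠♧·♢█·♠??
?♧♧♧·♠♧??
█████████
█████████

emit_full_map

♢♧♧♧♠????
♧♧♧·♧????
♧♧♠♧♧????
♠·♧♧♠♠???
·♢♧♠█♧???
♠♢··♠♠???
█♧♢♧·♠???
·♢♧♧♢♠???
♧♧█♧♠♠???
·♧♠·♧♠???
♧♠·♢·♠???
♢·♧♠♧♧???
♠··██????
♠♠♧··????
·♧█♧█????
♧·♧♢♢????
·♠♧♧♧♠·♠?
♧█♧♧█·█♧♧
♢·♧♠·♧♧·♠
♧♧♠♧♢♧★♧·
♧♧♠♧·♢█·♠
???♧♧♧·♠♧

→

♢♢???????
♧♧♠·♠????
♧█·█♧♧·??
♠·♧♧·♠♧??
♧♢♧♧★··??
♧·♢█·♠♠??
♧♧♧·♠♧·??
█████████
█████████

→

♢????????
♧♠·♠?????
█·█♧♧·♧??
·♧♧·♠♧·??
♢♧♧♧★·♧??
·♢█·♠♠█??
♧♧·♠♧·♧??
█████████
█████████

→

?????????
♠·♠??????
·█♧♧·♧♢??
♧♧·♠♧·♧??
♧♧♧·★♧·??
♢█·♠♠█♢??
♧·♠♧·♧♧??
█████████
█████████

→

?????????
·♠???????
█♧♧·♧♢♧??
♧·♠♧·♧♢??
♧♧··★·♧??
█·♠♠█♢♠??
·♠♧·♧♧█??
█████████
█████████

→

?????????
♠????????
♧♧·♧♢♧♢??
·♠♧·♧♢♧??
♧··♧★♧♠??
·♠♠█♢♠♧??
♠♧·♧♧█♠??
█████████
█████████

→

?????????
?????????
♧·♧♢♧♢♧??
♠♧·♧♢♧♠??
··♧·★♠♧??
♠♠█♢♠♧♠??
♧·♧♧█♠♧??
█████████
█████████

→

?????????
?????????
·♧♢♧♢♧·??
♧·♧♢♧♠♧??
·♧·♧★♧♧??
♠█♢♠♧♠♢??
·♧♧█♠♧♧??
█████████
█████████

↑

?????????
?????????
??·♧♠··??
·♧♢♧♢♧·??
♧·♧♢★♠♧??
·♧·♧♠♧♧??
♠█♢♠♧♠♢??
·♧♧█♠♧♧??
█████████

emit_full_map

♢♧♧♧♠???????????
♧♧♧·♧???????????
♧♧♠♧♧???????????
♠·♧♧♠♠??????????
·♢♧♠█♧??????????
♠♢··♠♠??????????
█♧♢♧·♠??????????
·♢♧♧♢♠??????????
♧♧█♧♠♠??????????
·♧♠·♧♠??????????
♧♠·♢·♠??????????
♢·♧♠♧♧??????????
♠··██???????????
♠♠♧··???????????
·♧█♧█???????????
♧·♧♢♢???????????
·♠♧♧♧♠·♠???·♧♠··
♧█♧♧█·█♧♧·♧♢♧♢♧·
♢·♧♠·♧♧·♠♧·♧♢★♠♧
♧♧♠♧♢♧♧♧··♧·♧♠♧♧
♧♧♠♧·♢█·♠♠█♢♠♧♠♢
???♧♧♧·♠♧·♧♧█♠♧♧

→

?????????
?????????
?·♧♠···??
♧♢♧♢♧·♧??
·♧♢♧★♧♧??
♧·♧♠♧♧♧??
█♢♠♧♠♢█??
♧♧█♠♧♧???
█████████

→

?????????
?????????
·♧♠···♠??
♢♧♢♧·♧♢??
♧♢♧♠★♧♧??
·♧♠♧♧♧♠??
♢♠♧♠♢█·??
♧█♠♧♧????
█████████

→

?????????
?????????
♧♠···♠♧??
♧♢♧·♧♢█??
♢♧♠♧★♧♧??
♧♠♧♧♧♠♠??
♠♧♠♢█·♧??
█♠♧♧?????
█████████

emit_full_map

♢♧♧♧♠??????????????
♧♧♧·♧??????????????
♧♧♠♧♧??????????????
♠·♧♧♠♠?????????????
·♢♧♠█♧?????????????
♠♢··♠♠?????????????
█♧♢♧·♠?????????????
·♢♧♧♢♠?????????????
♧♧█♧♠♠?????????????
·♧♠·♧♠?????????????
♧♠·♢·♠?????????????
♢·♧♠♧♧?????????????
♠··██??????????????
♠♠♧··??????????????
·♧█♧█??????????????
♧·♧♢♢??????????????
·♠♧♧♧♠·♠???·♧♠···♠♧
♧█♧♧█·█♧♧·♧♢♧♢♧·♧♢█
♢·♧♠·♧♧·♠♧·♧♢♧♠♧★♧♧
♧♧♠♧♢♧♧♧··♧·♧♠♧♧♧♠♠
♧♧♠♧·♢█·♠♠█♢♠♧♠♢█·♧
???♧♧♧·♠♧·♧♧█♠♧♧???


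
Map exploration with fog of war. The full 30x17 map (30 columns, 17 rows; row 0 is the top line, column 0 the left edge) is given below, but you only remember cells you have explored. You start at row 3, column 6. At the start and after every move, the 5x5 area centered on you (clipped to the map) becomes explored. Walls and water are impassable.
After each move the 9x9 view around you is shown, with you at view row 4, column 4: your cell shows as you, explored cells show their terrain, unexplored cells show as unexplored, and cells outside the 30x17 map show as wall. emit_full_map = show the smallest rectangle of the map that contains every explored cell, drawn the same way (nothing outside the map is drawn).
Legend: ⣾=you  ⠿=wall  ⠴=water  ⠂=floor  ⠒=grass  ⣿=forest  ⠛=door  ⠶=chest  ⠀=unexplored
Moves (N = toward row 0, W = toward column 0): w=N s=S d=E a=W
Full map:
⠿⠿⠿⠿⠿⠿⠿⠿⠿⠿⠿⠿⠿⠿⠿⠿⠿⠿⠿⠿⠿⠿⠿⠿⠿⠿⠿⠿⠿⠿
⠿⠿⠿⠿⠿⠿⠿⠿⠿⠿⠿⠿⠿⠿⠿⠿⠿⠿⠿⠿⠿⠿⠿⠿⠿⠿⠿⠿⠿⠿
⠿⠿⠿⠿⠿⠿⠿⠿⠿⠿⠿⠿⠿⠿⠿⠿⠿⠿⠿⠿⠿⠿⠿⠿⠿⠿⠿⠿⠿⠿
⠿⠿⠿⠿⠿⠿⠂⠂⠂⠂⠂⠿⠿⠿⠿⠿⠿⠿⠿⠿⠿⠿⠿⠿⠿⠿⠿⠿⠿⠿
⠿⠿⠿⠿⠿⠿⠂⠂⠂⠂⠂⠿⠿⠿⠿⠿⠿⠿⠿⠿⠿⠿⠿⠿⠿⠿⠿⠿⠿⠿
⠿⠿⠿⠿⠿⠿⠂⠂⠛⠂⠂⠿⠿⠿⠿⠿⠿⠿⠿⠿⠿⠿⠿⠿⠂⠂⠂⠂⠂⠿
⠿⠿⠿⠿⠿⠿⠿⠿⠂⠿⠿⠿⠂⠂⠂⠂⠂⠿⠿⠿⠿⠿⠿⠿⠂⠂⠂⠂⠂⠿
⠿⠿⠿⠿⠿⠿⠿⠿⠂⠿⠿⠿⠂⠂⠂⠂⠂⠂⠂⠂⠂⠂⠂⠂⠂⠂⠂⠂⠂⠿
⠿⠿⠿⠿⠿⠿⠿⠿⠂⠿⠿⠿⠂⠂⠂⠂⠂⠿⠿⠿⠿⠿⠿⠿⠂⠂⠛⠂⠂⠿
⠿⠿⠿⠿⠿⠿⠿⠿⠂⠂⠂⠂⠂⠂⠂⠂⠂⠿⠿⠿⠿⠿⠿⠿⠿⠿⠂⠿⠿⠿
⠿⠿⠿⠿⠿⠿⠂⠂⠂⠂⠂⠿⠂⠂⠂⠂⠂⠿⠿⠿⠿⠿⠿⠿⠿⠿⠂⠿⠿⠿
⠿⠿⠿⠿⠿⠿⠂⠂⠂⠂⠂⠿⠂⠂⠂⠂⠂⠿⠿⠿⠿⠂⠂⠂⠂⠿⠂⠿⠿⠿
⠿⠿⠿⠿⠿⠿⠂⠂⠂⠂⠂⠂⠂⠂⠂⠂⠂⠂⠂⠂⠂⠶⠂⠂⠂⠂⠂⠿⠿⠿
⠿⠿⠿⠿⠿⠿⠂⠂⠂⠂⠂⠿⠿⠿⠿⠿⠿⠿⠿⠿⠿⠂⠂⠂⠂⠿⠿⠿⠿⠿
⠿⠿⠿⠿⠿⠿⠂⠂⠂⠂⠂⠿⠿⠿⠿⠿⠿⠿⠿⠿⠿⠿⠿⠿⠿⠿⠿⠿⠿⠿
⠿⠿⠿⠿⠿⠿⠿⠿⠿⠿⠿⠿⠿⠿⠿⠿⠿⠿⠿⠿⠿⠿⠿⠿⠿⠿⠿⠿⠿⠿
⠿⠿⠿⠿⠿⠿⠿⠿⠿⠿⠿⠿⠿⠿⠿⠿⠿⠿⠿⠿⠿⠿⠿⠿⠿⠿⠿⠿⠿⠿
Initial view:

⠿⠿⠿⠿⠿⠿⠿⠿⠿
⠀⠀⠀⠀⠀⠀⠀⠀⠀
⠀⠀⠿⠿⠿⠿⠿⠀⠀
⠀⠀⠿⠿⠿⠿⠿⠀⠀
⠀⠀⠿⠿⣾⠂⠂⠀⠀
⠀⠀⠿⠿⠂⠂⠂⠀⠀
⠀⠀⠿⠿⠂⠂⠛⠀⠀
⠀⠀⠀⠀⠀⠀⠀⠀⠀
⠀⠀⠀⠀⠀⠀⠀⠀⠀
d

⠿⠿⠿⠿⠿⠿⠿⠿⠿
⠀⠀⠀⠀⠀⠀⠀⠀⠀
⠀⠿⠿⠿⠿⠿⠿⠀⠀
⠀⠿⠿⠿⠿⠿⠿⠀⠀
⠀⠿⠿⠂⣾⠂⠂⠀⠀
⠀⠿⠿⠂⠂⠂⠂⠀⠀
⠀⠿⠿⠂⠂⠛⠂⠀⠀
⠀⠀⠀⠀⠀⠀⠀⠀⠀
⠀⠀⠀⠀⠀⠀⠀⠀⠀

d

⠿⠿⠿⠿⠿⠿⠿⠿⠿
⠀⠀⠀⠀⠀⠀⠀⠀⠀
⠿⠿⠿⠿⠿⠿⠿⠀⠀
⠿⠿⠿⠿⠿⠿⠿⠀⠀
⠿⠿⠂⠂⣾⠂⠂⠀⠀
⠿⠿⠂⠂⠂⠂⠂⠀⠀
⠿⠿⠂⠂⠛⠂⠂⠀⠀
⠀⠀⠀⠀⠀⠀⠀⠀⠀
⠀⠀⠀⠀⠀⠀⠀⠀⠀

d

⠿⠿⠿⠿⠿⠿⠿⠿⠿
⠀⠀⠀⠀⠀⠀⠀⠀⠀
⠿⠿⠿⠿⠿⠿⠿⠀⠀
⠿⠿⠿⠿⠿⠿⠿⠀⠀
⠿⠂⠂⠂⣾⠂⠿⠀⠀
⠿⠂⠂⠂⠂⠂⠿⠀⠀
⠿⠂⠂⠛⠂⠂⠿⠀⠀
⠀⠀⠀⠀⠀⠀⠀⠀⠀
⠀⠀⠀⠀⠀⠀⠀⠀⠀

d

⠿⠿⠿⠿⠿⠿⠿⠿⠿
⠀⠀⠀⠀⠀⠀⠀⠀⠀
⠿⠿⠿⠿⠿⠿⠿⠀⠀
⠿⠿⠿⠿⠿⠿⠿⠀⠀
⠂⠂⠂⠂⣾⠿⠿⠀⠀
⠂⠂⠂⠂⠂⠿⠿⠀⠀
⠂⠂⠛⠂⠂⠿⠿⠀⠀
⠀⠀⠀⠀⠀⠀⠀⠀⠀
⠀⠀⠀⠀⠀⠀⠀⠀⠀

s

⠀⠀⠀⠀⠀⠀⠀⠀⠀
⠿⠿⠿⠿⠿⠿⠿⠀⠀
⠿⠿⠿⠿⠿⠿⠿⠀⠀
⠂⠂⠂⠂⠂⠿⠿⠀⠀
⠂⠂⠂⠂⣾⠿⠿⠀⠀
⠂⠂⠛⠂⠂⠿⠿⠀⠀
⠀⠀⠂⠿⠿⠿⠂⠀⠀
⠀⠀⠀⠀⠀⠀⠀⠀⠀
⠀⠀⠀⠀⠀⠀⠀⠀⠀

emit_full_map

⠿⠿⠿⠿⠿⠿⠿⠿⠿
⠿⠿⠿⠿⠿⠿⠿⠿⠿
⠿⠿⠂⠂⠂⠂⠂⠿⠿
⠿⠿⠂⠂⠂⠂⣾⠿⠿
⠿⠿⠂⠂⠛⠂⠂⠿⠿
⠀⠀⠀⠀⠂⠿⠿⠿⠂

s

⠿⠿⠿⠿⠿⠿⠿⠀⠀
⠿⠿⠿⠿⠿⠿⠿⠀⠀
⠂⠂⠂⠂⠂⠿⠿⠀⠀
⠂⠂⠂⠂⠂⠿⠿⠀⠀
⠂⠂⠛⠂⣾⠿⠿⠀⠀
⠀⠀⠂⠿⠿⠿⠂⠀⠀
⠀⠀⠂⠿⠿⠿⠂⠀⠀
⠀⠀⠀⠀⠀⠀⠀⠀⠀
⠀⠀⠀⠀⠀⠀⠀⠀⠀

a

⠿⠿⠿⠿⠿⠿⠿⠿⠀
⠿⠿⠿⠿⠿⠿⠿⠿⠀
⠿⠂⠂⠂⠂⠂⠿⠿⠀
⠿⠂⠂⠂⠂⠂⠿⠿⠀
⠿⠂⠂⠛⣾⠂⠿⠿⠀
⠀⠀⠿⠂⠿⠿⠿⠂⠀
⠀⠀⠿⠂⠿⠿⠿⠂⠀
⠀⠀⠀⠀⠀⠀⠀⠀⠀
⠀⠀⠀⠀⠀⠀⠀⠀⠀

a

⠿⠿⠿⠿⠿⠿⠿⠿⠿
⠿⠿⠿⠿⠿⠿⠿⠿⠿
⠿⠿⠂⠂⠂⠂⠂⠿⠿
⠿⠿⠂⠂⠂⠂⠂⠿⠿
⠿⠿⠂⠂⣾⠂⠂⠿⠿
⠀⠀⠿⠿⠂⠿⠿⠿⠂
⠀⠀⠿⠿⠂⠿⠿⠿⠂
⠀⠀⠀⠀⠀⠀⠀⠀⠀
⠀⠀⠀⠀⠀⠀⠀⠀⠀

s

⠿⠿⠿⠿⠿⠿⠿⠿⠿
⠿⠿⠂⠂⠂⠂⠂⠿⠿
⠿⠿⠂⠂⠂⠂⠂⠿⠿
⠿⠿⠂⠂⠛⠂⠂⠿⠿
⠀⠀⠿⠿⣾⠿⠿⠿⠂
⠀⠀⠿⠿⠂⠿⠿⠿⠂
⠀⠀⠿⠿⠂⠿⠿⠀⠀
⠀⠀⠀⠀⠀⠀⠀⠀⠀
⠀⠀⠀⠀⠀⠀⠀⠀⠀

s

⠿⠿⠂⠂⠂⠂⠂⠿⠿
⠿⠿⠂⠂⠂⠂⠂⠿⠿
⠿⠿⠂⠂⠛⠂⠂⠿⠿
⠀⠀⠿⠿⠂⠿⠿⠿⠂
⠀⠀⠿⠿⣾⠿⠿⠿⠂
⠀⠀⠿⠿⠂⠿⠿⠀⠀
⠀⠀⠿⠿⠂⠂⠂⠀⠀
⠀⠀⠀⠀⠀⠀⠀⠀⠀
⠀⠀⠀⠀⠀⠀⠀⠀⠀

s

⠿⠿⠂⠂⠂⠂⠂⠿⠿
⠿⠿⠂⠂⠛⠂⠂⠿⠿
⠀⠀⠿⠿⠂⠿⠿⠿⠂
⠀⠀⠿⠿⠂⠿⠿⠿⠂
⠀⠀⠿⠿⣾⠿⠿⠀⠀
⠀⠀⠿⠿⠂⠂⠂⠀⠀
⠀⠀⠂⠂⠂⠂⠂⠀⠀
⠀⠀⠀⠀⠀⠀⠀⠀⠀
⠀⠀⠀⠀⠀⠀⠀⠀⠀

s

⠿⠿⠂⠂⠛⠂⠂⠿⠿
⠀⠀⠿⠿⠂⠿⠿⠿⠂
⠀⠀⠿⠿⠂⠿⠿⠿⠂
⠀⠀⠿⠿⠂⠿⠿⠀⠀
⠀⠀⠿⠿⣾⠂⠂⠀⠀
⠀⠀⠂⠂⠂⠂⠂⠀⠀
⠀⠀⠂⠂⠂⠂⠂⠀⠀
⠀⠀⠀⠀⠀⠀⠀⠀⠀
⠀⠀⠀⠀⠀⠀⠀⠀⠀

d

⠿⠂⠂⠛⠂⠂⠿⠿⠀
⠀⠿⠿⠂⠿⠿⠿⠂⠀
⠀⠿⠿⠂⠿⠿⠿⠂⠀
⠀⠿⠿⠂⠿⠿⠿⠀⠀
⠀⠿⠿⠂⣾⠂⠂⠀⠀
⠀⠂⠂⠂⠂⠂⠿⠀⠀
⠀⠂⠂⠂⠂⠂⠿⠀⠀
⠀⠀⠀⠀⠀⠀⠀⠀⠀
⠀⠀⠀⠀⠀⠀⠀⠀⠀

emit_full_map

⠿⠿⠿⠿⠿⠿⠿⠿⠿
⠿⠿⠿⠿⠿⠿⠿⠿⠿
⠿⠿⠂⠂⠂⠂⠂⠿⠿
⠿⠿⠂⠂⠂⠂⠂⠿⠿
⠿⠿⠂⠂⠛⠂⠂⠿⠿
⠀⠀⠿⠿⠂⠿⠿⠿⠂
⠀⠀⠿⠿⠂⠿⠿⠿⠂
⠀⠀⠿⠿⠂⠿⠿⠿⠀
⠀⠀⠿⠿⠂⣾⠂⠂⠀
⠀⠀⠂⠂⠂⠂⠂⠿⠀
⠀⠀⠂⠂⠂⠂⠂⠿⠀

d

⠂⠂⠛⠂⠂⠿⠿⠀⠀
⠿⠿⠂⠿⠿⠿⠂⠀⠀
⠿⠿⠂⠿⠿⠿⠂⠀⠀
⠿⠿⠂⠿⠿⠿⠂⠀⠀
⠿⠿⠂⠂⣾⠂⠂⠀⠀
⠂⠂⠂⠂⠂⠿⠂⠀⠀
⠂⠂⠂⠂⠂⠿⠂⠀⠀
⠀⠀⠀⠀⠀⠀⠀⠀⠀
⠀⠀⠀⠀⠀⠀⠀⠀⠀

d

⠂⠛⠂⠂⠿⠿⠀⠀⠀
⠿⠂⠿⠿⠿⠂⠀⠀⠀
⠿⠂⠿⠿⠿⠂⠂⠀⠀
⠿⠂⠿⠿⠿⠂⠂⠀⠀
⠿⠂⠂⠂⣾⠂⠂⠀⠀
⠂⠂⠂⠂⠿⠂⠂⠀⠀
⠂⠂⠂⠂⠿⠂⠂⠀⠀
⠀⠀⠀⠀⠀⠀⠀⠀⠀
⠀⠀⠀⠀⠀⠀⠀⠀⠀

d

⠛⠂⠂⠿⠿⠀⠀⠀⠀
⠂⠿⠿⠿⠂⠀⠀⠀⠀
⠂⠿⠿⠿⠂⠂⠂⠀⠀
⠂⠿⠿⠿⠂⠂⠂⠀⠀
⠂⠂⠂⠂⣾⠂⠂⠀⠀
⠂⠂⠂⠿⠂⠂⠂⠀⠀
⠂⠂⠂⠿⠂⠂⠂⠀⠀
⠀⠀⠀⠀⠀⠀⠀⠀⠀
⠀⠀⠀⠀⠀⠀⠀⠀⠀

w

⠂⠂⠂⠿⠿⠀⠀⠀⠀
⠛⠂⠂⠿⠿⠀⠀⠀⠀
⠂⠿⠿⠿⠂⠂⠂⠀⠀
⠂⠿⠿⠿⠂⠂⠂⠀⠀
⠂⠿⠿⠿⣾⠂⠂⠀⠀
⠂⠂⠂⠂⠂⠂⠂⠀⠀
⠂⠂⠂⠿⠂⠂⠂⠀⠀
⠂⠂⠂⠿⠂⠂⠂⠀⠀
⠀⠀⠀⠀⠀⠀⠀⠀⠀

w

⠂⠂⠂⠿⠿⠀⠀⠀⠀
⠂⠂⠂⠿⠿⠀⠀⠀⠀
⠛⠂⠂⠿⠿⠿⠿⠀⠀
⠂⠿⠿⠿⠂⠂⠂⠀⠀
⠂⠿⠿⠿⣾⠂⠂⠀⠀
⠂⠿⠿⠿⠂⠂⠂⠀⠀
⠂⠂⠂⠂⠂⠂⠂⠀⠀
⠂⠂⠂⠿⠂⠂⠂⠀⠀
⠂⠂⠂⠿⠂⠂⠂⠀⠀

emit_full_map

⠿⠿⠿⠿⠿⠿⠿⠿⠿⠀⠀
⠿⠿⠿⠿⠿⠿⠿⠿⠿⠀⠀
⠿⠿⠂⠂⠂⠂⠂⠿⠿⠀⠀
⠿⠿⠂⠂⠂⠂⠂⠿⠿⠀⠀
⠿⠿⠂⠂⠛⠂⠂⠿⠿⠿⠿
⠀⠀⠿⠿⠂⠿⠿⠿⠂⠂⠂
⠀⠀⠿⠿⠂⠿⠿⠿⣾⠂⠂
⠀⠀⠿⠿⠂⠿⠿⠿⠂⠂⠂
⠀⠀⠿⠿⠂⠂⠂⠂⠂⠂⠂
⠀⠀⠂⠂⠂⠂⠂⠿⠂⠂⠂
⠀⠀⠂⠂⠂⠂⠂⠿⠂⠂⠂

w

⠿⠿⠿⠿⠿⠀⠀⠀⠀
⠂⠂⠂⠿⠿⠀⠀⠀⠀
⠂⠂⠂⠿⠿⠿⠿⠀⠀
⠛⠂⠂⠿⠿⠿⠿⠀⠀
⠂⠿⠿⠿⣾⠂⠂⠀⠀
⠂⠿⠿⠿⠂⠂⠂⠀⠀
⠂⠿⠿⠿⠂⠂⠂⠀⠀
⠂⠂⠂⠂⠂⠂⠂⠀⠀
⠂⠂⠂⠿⠂⠂⠂⠀⠀

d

⠿⠿⠿⠿⠀⠀⠀⠀⠀
⠂⠂⠿⠿⠀⠀⠀⠀⠀
⠂⠂⠿⠿⠿⠿⠿⠀⠀
⠂⠂⠿⠿⠿⠿⠿⠀⠀
⠿⠿⠿⠂⣾⠂⠂⠀⠀
⠿⠿⠿⠂⠂⠂⠂⠀⠀
⠿⠿⠿⠂⠂⠂⠂⠀⠀
⠂⠂⠂⠂⠂⠂⠀⠀⠀
⠂⠂⠿⠂⠂⠂⠀⠀⠀

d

⠿⠿⠿⠀⠀⠀⠀⠀⠀
⠂⠿⠿⠀⠀⠀⠀⠀⠀
⠂⠿⠿⠿⠿⠿⠿⠀⠀
⠂⠿⠿⠿⠿⠿⠿⠀⠀
⠿⠿⠂⠂⣾⠂⠂⠀⠀
⠿⠿⠂⠂⠂⠂⠂⠀⠀
⠿⠿⠂⠂⠂⠂⠂⠀⠀
⠂⠂⠂⠂⠂⠀⠀⠀⠀
⠂⠿⠂⠂⠂⠀⠀⠀⠀

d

⠿⠿⠀⠀⠀⠀⠀⠀⠀
⠿⠿⠀⠀⠀⠀⠀⠀⠀
⠿⠿⠿⠿⠿⠿⠿⠀⠀
⠿⠿⠿⠿⠿⠿⠿⠀⠀
⠿⠂⠂⠂⣾⠂⠿⠀⠀
⠿⠂⠂⠂⠂⠂⠂⠀⠀
⠿⠂⠂⠂⠂⠂⠿⠀⠀
⠂⠂⠂⠂⠀⠀⠀⠀⠀
⠿⠂⠂⠂⠀⠀⠀⠀⠀

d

⠿⠀⠀⠀⠀⠀⠀⠀⠀
⠿⠀⠀⠀⠀⠀⠀⠀⠀
⠿⠿⠿⠿⠿⠿⠿⠀⠀
⠿⠿⠿⠿⠿⠿⠿⠀⠀
⠂⠂⠂⠂⣾⠿⠿⠀⠀
⠂⠂⠂⠂⠂⠂⠂⠀⠀
⠂⠂⠂⠂⠂⠿⠿⠀⠀
⠂⠂⠂⠀⠀⠀⠀⠀⠀
⠂⠂⠂⠀⠀⠀⠀⠀⠀

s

⠿⠀⠀⠀⠀⠀⠀⠀⠀
⠿⠿⠿⠿⠿⠿⠿⠀⠀
⠿⠿⠿⠿⠿⠿⠿⠀⠀
⠂⠂⠂⠂⠂⠿⠿⠀⠀
⠂⠂⠂⠂⣾⠂⠂⠀⠀
⠂⠂⠂⠂⠂⠿⠿⠀⠀
⠂⠂⠂⠂⠂⠿⠿⠀⠀
⠂⠂⠂⠀⠀⠀⠀⠀⠀
⠂⠂⠂⠀⠀⠀⠀⠀⠀

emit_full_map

⠿⠿⠿⠿⠿⠿⠿⠿⠿⠀⠀⠀⠀⠀⠀
⠿⠿⠿⠿⠿⠿⠿⠿⠿⠀⠀⠀⠀⠀⠀
⠿⠿⠂⠂⠂⠂⠂⠿⠿⠀⠀⠀⠀⠀⠀
⠿⠿⠂⠂⠂⠂⠂⠿⠿⠿⠿⠿⠿⠿⠿
⠿⠿⠂⠂⠛⠂⠂⠿⠿⠿⠿⠿⠿⠿⠿
⠀⠀⠿⠿⠂⠿⠿⠿⠂⠂⠂⠂⠂⠿⠿
⠀⠀⠿⠿⠂⠿⠿⠿⠂⠂⠂⠂⣾⠂⠂
⠀⠀⠿⠿⠂⠿⠿⠿⠂⠂⠂⠂⠂⠿⠿
⠀⠀⠿⠿⠂⠂⠂⠂⠂⠂⠂⠂⠂⠿⠿
⠀⠀⠂⠂⠂⠂⠂⠿⠂⠂⠂⠀⠀⠀⠀
⠀⠀⠂⠂⠂⠂⠂⠿⠂⠂⠂⠀⠀⠀⠀

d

⠀⠀⠀⠀⠀⠀⠀⠀⠀
⠿⠿⠿⠿⠿⠿⠀⠀⠀
⠿⠿⠿⠿⠿⠿⠿⠀⠀
⠂⠂⠂⠂⠿⠿⠿⠀⠀
⠂⠂⠂⠂⣾⠂⠂⠀⠀
⠂⠂⠂⠂⠿⠿⠿⠀⠀
⠂⠂⠂⠂⠿⠿⠿⠀⠀
⠂⠂⠀⠀⠀⠀⠀⠀⠀
⠂⠂⠀⠀⠀⠀⠀⠀⠀

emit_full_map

⠿⠿⠿⠿⠿⠿⠿⠿⠿⠀⠀⠀⠀⠀⠀⠀
⠿⠿⠿⠿⠿⠿⠿⠿⠿⠀⠀⠀⠀⠀⠀⠀
⠿⠿⠂⠂⠂⠂⠂⠿⠿⠀⠀⠀⠀⠀⠀⠀
⠿⠿⠂⠂⠂⠂⠂⠿⠿⠿⠿⠿⠿⠿⠿⠀
⠿⠿⠂⠂⠛⠂⠂⠿⠿⠿⠿⠿⠿⠿⠿⠿
⠀⠀⠿⠿⠂⠿⠿⠿⠂⠂⠂⠂⠂⠿⠿⠿
⠀⠀⠿⠿⠂⠿⠿⠿⠂⠂⠂⠂⠂⣾⠂⠂
⠀⠀⠿⠿⠂⠿⠿⠿⠂⠂⠂⠂⠂⠿⠿⠿
⠀⠀⠿⠿⠂⠂⠂⠂⠂⠂⠂⠂⠂⠿⠿⠿
⠀⠀⠂⠂⠂⠂⠂⠿⠂⠂⠂⠀⠀⠀⠀⠀
⠀⠀⠂⠂⠂⠂⠂⠿⠂⠂⠂⠀⠀⠀⠀⠀


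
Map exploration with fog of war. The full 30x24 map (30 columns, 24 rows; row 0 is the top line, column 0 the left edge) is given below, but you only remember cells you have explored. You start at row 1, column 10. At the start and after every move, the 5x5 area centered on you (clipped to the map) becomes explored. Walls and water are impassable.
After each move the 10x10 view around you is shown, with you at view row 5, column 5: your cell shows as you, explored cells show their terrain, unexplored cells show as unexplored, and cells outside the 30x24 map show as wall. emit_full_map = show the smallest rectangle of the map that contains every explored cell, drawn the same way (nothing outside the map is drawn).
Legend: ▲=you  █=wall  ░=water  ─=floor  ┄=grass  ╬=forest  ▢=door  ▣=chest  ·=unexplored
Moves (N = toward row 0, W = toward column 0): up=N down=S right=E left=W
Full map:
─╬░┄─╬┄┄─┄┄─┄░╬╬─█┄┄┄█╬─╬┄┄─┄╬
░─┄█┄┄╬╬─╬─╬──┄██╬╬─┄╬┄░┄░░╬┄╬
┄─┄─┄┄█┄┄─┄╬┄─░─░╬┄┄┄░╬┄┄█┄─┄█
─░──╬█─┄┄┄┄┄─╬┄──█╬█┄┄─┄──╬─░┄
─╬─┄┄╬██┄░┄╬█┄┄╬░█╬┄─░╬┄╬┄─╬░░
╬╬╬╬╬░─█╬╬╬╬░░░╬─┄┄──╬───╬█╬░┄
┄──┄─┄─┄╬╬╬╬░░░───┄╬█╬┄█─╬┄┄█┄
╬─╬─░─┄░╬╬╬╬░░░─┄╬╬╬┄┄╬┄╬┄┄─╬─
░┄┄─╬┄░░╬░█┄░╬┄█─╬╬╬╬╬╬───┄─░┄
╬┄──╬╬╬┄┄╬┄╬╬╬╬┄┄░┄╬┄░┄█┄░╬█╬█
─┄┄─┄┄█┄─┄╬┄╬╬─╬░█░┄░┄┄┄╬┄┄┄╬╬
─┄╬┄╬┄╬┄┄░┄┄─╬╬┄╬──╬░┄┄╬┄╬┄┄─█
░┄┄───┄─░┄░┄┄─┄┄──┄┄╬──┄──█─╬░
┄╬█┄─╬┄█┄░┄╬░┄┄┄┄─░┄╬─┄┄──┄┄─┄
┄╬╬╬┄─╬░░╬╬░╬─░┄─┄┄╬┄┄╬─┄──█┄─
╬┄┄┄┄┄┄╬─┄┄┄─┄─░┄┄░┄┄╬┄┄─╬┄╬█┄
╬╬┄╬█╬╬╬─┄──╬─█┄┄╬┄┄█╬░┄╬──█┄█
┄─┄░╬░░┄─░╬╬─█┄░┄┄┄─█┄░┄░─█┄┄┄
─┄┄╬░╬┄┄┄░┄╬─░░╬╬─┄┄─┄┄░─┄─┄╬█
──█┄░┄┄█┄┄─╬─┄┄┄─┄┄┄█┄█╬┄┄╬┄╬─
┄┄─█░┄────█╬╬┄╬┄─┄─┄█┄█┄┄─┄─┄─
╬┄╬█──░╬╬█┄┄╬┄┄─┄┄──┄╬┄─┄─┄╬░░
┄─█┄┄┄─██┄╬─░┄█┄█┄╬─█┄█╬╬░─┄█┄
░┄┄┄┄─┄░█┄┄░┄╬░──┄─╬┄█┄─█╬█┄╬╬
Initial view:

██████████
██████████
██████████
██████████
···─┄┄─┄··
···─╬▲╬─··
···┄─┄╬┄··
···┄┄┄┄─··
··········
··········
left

██████████
██████████
██████████
██████████
···┄─┄┄─┄·
···╬─▲─╬─·
···┄┄─┄╬┄·
···┄┄┄┄┄─·
··········
··········

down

██████████
██████████
██████████
···┄─┄┄─┄·
···╬─╬─╬─·
···┄┄▲┄╬┄·
···┄┄┄┄┄─·
···█┄░┄╬··
··········
··········

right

██████████
██████████
██████████
··┄─┄┄─┄··
··╬─╬─╬─··
··┄┄─▲╬┄··
··┄┄┄┄┄─··
··█┄░┄╬█··
··········
··········

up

██████████
██████████
██████████
██████████
··┄─┄┄─┄··
··╬─╬▲╬─··
··┄┄─┄╬┄··
··┄┄┄┄┄─··
··█┄░┄╬█··
··········

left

██████████
██████████
██████████
██████████
···┄─┄┄─┄·
···╬─▲─╬─·
···┄┄─┄╬┄·
···┄┄┄┄┄─·
···█┄░┄╬█·
··········

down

██████████
██████████
██████████
···┄─┄┄─┄·
···╬─╬─╬─·
···┄┄▲┄╬┄·
···┄┄┄┄┄─·
···█┄░┄╬█·
··········
··········

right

██████████
██████████
██████████
··┄─┄┄─┄··
··╬─╬─╬─··
··┄┄─▲╬┄··
··┄┄┄┄┄─··
··█┄░┄╬█··
··········
··········

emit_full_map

┄─┄┄─┄
╬─╬─╬─
┄┄─▲╬┄
┄┄┄┄┄─
█┄░┄╬█

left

██████████
██████████
██████████
···┄─┄┄─┄·
···╬─╬─╬─·
···┄┄▲┄╬┄·
···┄┄┄┄┄─·
···█┄░┄╬█·
··········
··········

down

██████████
██████████
···┄─┄┄─┄·
···╬─╬─╬─·
···┄┄─┄╬┄·
···┄┄▲┄┄─·
···█┄░┄╬█·
···█╬╬╬╬··
··········
··········

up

██████████
██████████
██████████
···┄─┄┄─┄·
···╬─╬─╬─·
···┄┄▲┄╬┄·
···┄┄┄┄┄─·
···█┄░┄╬█·
···█╬╬╬╬··
··········

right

██████████
██████████
██████████
··┄─┄┄─┄··
··╬─╬─╬─··
··┄┄─▲╬┄··
··┄┄┄┄┄─··
··█┄░┄╬█··
··█╬╬╬╬···
··········

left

██████████
██████████
██████████
···┄─┄┄─┄·
···╬─╬─╬─·
···┄┄▲┄╬┄·
···┄┄┄┄┄─·
···█┄░┄╬█·
···█╬╬╬╬··
··········

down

██████████
██████████
···┄─┄┄─┄·
···╬─╬─╬─·
···┄┄─┄╬┄·
···┄┄▲┄┄─·
···█┄░┄╬█·
···█╬╬╬╬··
··········
··········
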